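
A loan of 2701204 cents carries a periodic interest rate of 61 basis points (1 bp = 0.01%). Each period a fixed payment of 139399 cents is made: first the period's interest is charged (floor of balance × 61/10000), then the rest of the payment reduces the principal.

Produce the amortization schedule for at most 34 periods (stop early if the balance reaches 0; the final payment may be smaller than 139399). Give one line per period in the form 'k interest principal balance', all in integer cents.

1 16477 122922 2578282
2 15727 123672 2454610
3 14973 124426 2330184
4 14214 125185 2204999
5 13450 125949 2079050
6 12682 126717 1952333
7 11909 127490 1824843
8 11131 128268 1696575
9 10349 129050 1567525
10 9561 129838 1437687
11 8769 130630 1307057
12 7973 131426 1175631
13 7171 132228 1043403
14 6364 133035 910368
15 5553 133846 776522
16 4736 134663 641859
17 3915 135484 506375
18 3088 136311 370064
19 2257 137142 232922
20 1420 137979 94943
21 579 94943 0

1. interest=⌊2701204·61/10000⌋=16477; principal=139399-16477=122922; balance=2701204-122922=2578282
2. interest=⌊2578282·61/10000⌋=15727; principal=139399-15727=123672; balance=2578282-123672=2454610
3. interest=⌊2454610·61/10000⌋=14973; principal=139399-14973=124426; balance=2454610-124426=2330184
4. interest=⌊2330184·61/10000⌋=14214; principal=139399-14214=125185; balance=2330184-125185=2204999
5. interest=⌊2204999·61/10000⌋=13450; principal=139399-13450=125949; balance=2204999-125949=2079050
6. interest=⌊2079050·61/10000⌋=12682; principal=139399-12682=126717; balance=2079050-126717=1952333
7. interest=⌊1952333·61/10000⌋=11909; principal=139399-11909=127490; balance=1952333-127490=1824843
8. interest=⌊1824843·61/10000⌋=11131; principal=139399-11131=128268; balance=1824843-128268=1696575
9. interest=⌊1696575·61/10000⌋=10349; principal=139399-10349=129050; balance=1696575-129050=1567525
10. interest=⌊1567525·61/10000⌋=9561; principal=139399-9561=129838; balance=1567525-129838=1437687
11. interest=⌊1437687·61/10000⌋=8769; principal=139399-8769=130630; balance=1437687-130630=1307057
12. interest=⌊1307057·61/10000⌋=7973; principal=139399-7973=131426; balance=1307057-131426=1175631
13. interest=⌊1175631·61/10000⌋=7171; principal=139399-7171=132228; balance=1175631-132228=1043403
14. interest=⌊1043403·61/10000⌋=6364; principal=139399-6364=133035; balance=1043403-133035=910368
15. interest=⌊910368·61/10000⌋=5553; principal=139399-5553=133846; balance=910368-133846=776522
16. interest=⌊776522·61/10000⌋=4736; principal=139399-4736=134663; balance=776522-134663=641859
17. interest=⌊641859·61/10000⌋=3915; principal=139399-3915=135484; balance=641859-135484=506375
18. interest=⌊506375·61/10000⌋=3088; principal=139399-3088=136311; balance=506375-136311=370064
19. interest=⌊370064·61/10000⌋=2257; principal=139399-2257=137142; balance=370064-137142=232922
20. interest=⌊232922·61/10000⌋=1420; principal=139399-1420=137979; balance=232922-137979=94943
21. interest=⌊94943·61/10000⌋=579; principal=min(139399-579,94943)=94943; balance=94943-94943=0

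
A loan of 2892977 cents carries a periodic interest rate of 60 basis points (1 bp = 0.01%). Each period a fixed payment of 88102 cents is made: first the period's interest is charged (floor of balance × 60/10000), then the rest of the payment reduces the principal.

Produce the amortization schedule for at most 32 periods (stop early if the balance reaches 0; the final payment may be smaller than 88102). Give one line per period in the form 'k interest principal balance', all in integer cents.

1 17357 70745 2822232
2 16933 71169 2751063
3 16506 71596 2679467
4 16076 72026 2607441
5 15644 72458 2534983
6 15209 72893 2462090
7 14772 73330 2388760
8 14332 73770 2314990
9 13889 74213 2240777
10 13444 74658 2166119
11 12996 75106 2091013
12 12546 75556 2015457
13 12092 76010 1939447
14 11636 76466 1862981
15 11177 76925 1786056
16 10716 77386 1708670
17 10252 77850 1630820
18 9784 78318 1552502
19 9315 78787 1473715
20 8842 79260 1394455
21 8366 79736 1314719
22 7888 80214 1234505
23 7407 80695 1153810
24 6922 81180 1072630
25 6435 81667 990963
26 5945 82157 908806
27 5452 82650 826156
28 4956 83146 743010
29 4458 83644 659366
30 3956 84146 575220
31 3451 84651 490569
32 2943 85159 405410

1. interest=⌊2892977·60/10000⌋=17357; principal=88102-17357=70745; balance=2892977-70745=2822232
2. interest=⌊2822232·60/10000⌋=16933; principal=88102-16933=71169; balance=2822232-71169=2751063
3. interest=⌊2751063·60/10000⌋=16506; principal=88102-16506=71596; balance=2751063-71596=2679467
4. interest=⌊2679467·60/10000⌋=16076; principal=88102-16076=72026; balance=2679467-72026=2607441
5. interest=⌊2607441·60/10000⌋=15644; principal=88102-15644=72458; balance=2607441-72458=2534983
6. interest=⌊2534983·60/10000⌋=15209; principal=88102-15209=72893; balance=2534983-72893=2462090
7. interest=⌊2462090·60/10000⌋=14772; principal=88102-14772=73330; balance=2462090-73330=2388760
8. interest=⌊2388760·60/10000⌋=14332; principal=88102-14332=73770; balance=2388760-73770=2314990
9. interest=⌊2314990·60/10000⌋=13889; principal=88102-13889=74213; balance=2314990-74213=2240777
10. interest=⌊2240777·60/10000⌋=13444; principal=88102-13444=74658; balance=2240777-74658=2166119
11. interest=⌊2166119·60/10000⌋=12996; principal=88102-12996=75106; balance=2166119-75106=2091013
12. interest=⌊2091013·60/10000⌋=12546; principal=88102-12546=75556; balance=2091013-75556=2015457
13. interest=⌊2015457·60/10000⌋=12092; principal=88102-12092=76010; balance=2015457-76010=1939447
14. interest=⌊1939447·60/10000⌋=11636; principal=88102-11636=76466; balance=1939447-76466=1862981
15. interest=⌊1862981·60/10000⌋=11177; principal=88102-11177=76925; balance=1862981-76925=1786056
16. interest=⌊1786056·60/10000⌋=10716; principal=88102-10716=77386; balance=1786056-77386=1708670
17. interest=⌊1708670·60/10000⌋=10252; principal=88102-10252=77850; balance=1708670-77850=1630820
18. interest=⌊1630820·60/10000⌋=9784; principal=88102-9784=78318; balance=1630820-78318=1552502
19. interest=⌊1552502·60/10000⌋=9315; principal=88102-9315=78787; balance=1552502-78787=1473715
20. interest=⌊1473715·60/10000⌋=8842; principal=88102-8842=79260; balance=1473715-79260=1394455
21. interest=⌊1394455·60/10000⌋=8366; principal=88102-8366=79736; balance=1394455-79736=1314719
22. interest=⌊1314719·60/10000⌋=7888; principal=88102-7888=80214; balance=1314719-80214=1234505
23. interest=⌊1234505·60/10000⌋=7407; principal=88102-7407=80695; balance=1234505-80695=1153810
24. interest=⌊1153810·60/10000⌋=6922; principal=88102-6922=81180; balance=1153810-81180=1072630
25. interest=⌊1072630·60/10000⌋=6435; principal=88102-6435=81667; balance=1072630-81667=990963
26. interest=⌊990963·60/10000⌋=5945; principal=88102-5945=82157; balance=990963-82157=908806
27. interest=⌊908806·60/10000⌋=5452; principal=88102-5452=82650; balance=908806-82650=826156
28. interest=⌊826156·60/10000⌋=4956; principal=88102-4956=83146; balance=826156-83146=743010
29. interest=⌊743010·60/10000⌋=4458; principal=88102-4458=83644; balance=743010-83644=659366
30. interest=⌊659366·60/10000⌋=3956; principal=88102-3956=84146; balance=659366-84146=575220
31. interest=⌊575220·60/10000⌋=3451; principal=88102-3451=84651; balance=575220-84651=490569
32. interest=⌊490569·60/10000⌋=2943; principal=88102-2943=85159; balance=490569-85159=405410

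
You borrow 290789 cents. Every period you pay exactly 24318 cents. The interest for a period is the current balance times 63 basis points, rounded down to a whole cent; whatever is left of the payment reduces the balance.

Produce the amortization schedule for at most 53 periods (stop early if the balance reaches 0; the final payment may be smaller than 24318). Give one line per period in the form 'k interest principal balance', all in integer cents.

1. interest=⌊290789·63/10000⌋=1831; principal=24318-1831=22487; balance=290789-22487=268302
2. interest=⌊268302·63/10000⌋=1690; principal=24318-1690=22628; balance=268302-22628=245674
3. interest=⌊245674·63/10000⌋=1547; principal=24318-1547=22771; balance=245674-22771=222903
4. interest=⌊222903·63/10000⌋=1404; principal=24318-1404=22914; balance=222903-22914=199989
5. interest=⌊199989·63/10000⌋=1259; principal=24318-1259=23059; balance=199989-23059=176930
6. interest=⌊176930·63/10000⌋=1114; principal=24318-1114=23204; balance=176930-23204=153726
7. interest=⌊153726·63/10000⌋=968; principal=24318-968=23350; balance=153726-23350=130376
8. interest=⌊130376·63/10000⌋=821; principal=24318-821=23497; balance=130376-23497=106879
9. interest=⌊106879·63/10000⌋=673; principal=24318-673=23645; balance=106879-23645=83234
10. interest=⌊83234·63/10000⌋=524; principal=24318-524=23794; balance=83234-23794=59440
11. interest=⌊59440·63/10000⌋=374; principal=24318-374=23944; balance=59440-23944=35496
12. interest=⌊35496·63/10000⌋=223; principal=24318-223=24095; balance=35496-24095=11401
13. interest=⌊11401·63/10000⌋=71; principal=min(24318-71,11401)=11401; balance=11401-11401=0

1 1831 22487 268302
2 1690 22628 245674
3 1547 22771 222903
4 1404 22914 199989
5 1259 23059 176930
6 1114 23204 153726
7 968 23350 130376
8 821 23497 106879
9 673 23645 83234
10 524 23794 59440
11 374 23944 35496
12 223 24095 11401
13 71 11401 0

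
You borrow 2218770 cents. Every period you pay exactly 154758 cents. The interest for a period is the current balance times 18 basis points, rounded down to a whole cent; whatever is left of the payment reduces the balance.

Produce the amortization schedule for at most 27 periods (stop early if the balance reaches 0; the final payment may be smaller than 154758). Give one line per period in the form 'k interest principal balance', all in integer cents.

1. interest=⌊2218770·18/10000⌋=3993; principal=154758-3993=150765; balance=2218770-150765=2068005
2. interest=⌊2068005·18/10000⌋=3722; principal=154758-3722=151036; balance=2068005-151036=1916969
3. interest=⌊1916969·18/10000⌋=3450; principal=154758-3450=151308; balance=1916969-151308=1765661
4. interest=⌊1765661·18/10000⌋=3178; principal=154758-3178=151580; balance=1765661-151580=1614081
5. interest=⌊1614081·18/10000⌋=2905; principal=154758-2905=151853; balance=1614081-151853=1462228
6. interest=⌊1462228·18/10000⌋=2632; principal=154758-2632=152126; balance=1462228-152126=1310102
7. interest=⌊1310102·18/10000⌋=2358; principal=154758-2358=152400; balance=1310102-152400=1157702
8. interest=⌊1157702·18/10000⌋=2083; principal=154758-2083=152675; balance=1157702-152675=1005027
9. interest=⌊1005027·18/10000⌋=1809; principal=154758-1809=152949; balance=1005027-152949=852078
10. interest=⌊852078·18/10000⌋=1533; principal=154758-1533=153225; balance=852078-153225=698853
11. interest=⌊698853·18/10000⌋=1257; principal=154758-1257=153501; balance=698853-153501=545352
12. interest=⌊545352·18/10000⌋=981; principal=154758-981=153777; balance=545352-153777=391575
13. interest=⌊391575·18/10000⌋=704; principal=154758-704=154054; balance=391575-154054=237521
14. interest=⌊237521·18/10000⌋=427; principal=154758-427=154331; balance=237521-154331=83190
15. interest=⌊83190·18/10000⌋=149; principal=min(154758-149,83190)=83190; balance=83190-83190=0

1 3993 150765 2068005
2 3722 151036 1916969
3 3450 151308 1765661
4 3178 151580 1614081
5 2905 151853 1462228
6 2632 152126 1310102
7 2358 152400 1157702
8 2083 152675 1005027
9 1809 152949 852078
10 1533 153225 698853
11 1257 153501 545352
12 981 153777 391575
13 704 154054 237521
14 427 154331 83190
15 149 83190 0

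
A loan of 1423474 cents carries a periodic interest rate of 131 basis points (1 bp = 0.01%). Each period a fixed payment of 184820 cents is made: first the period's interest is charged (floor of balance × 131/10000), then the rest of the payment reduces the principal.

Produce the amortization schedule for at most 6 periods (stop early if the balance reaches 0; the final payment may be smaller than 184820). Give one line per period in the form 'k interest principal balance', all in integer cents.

1. interest=⌊1423474·131/10000⌋=18647; principal=184820-18647=166173; balance=1423474-166173=1257301
2. interest=⌊1257301·131/10000⌋=16470; principal=184820-16470=168350; balance=1257301-168350=1088951
3. interest=⌊1088951·131/10000⌋=14265; principal=184820-14265=170555; balance=1088951-170555=918396
4. interest=⌊918396·131/10000⌋=12030; principal=184820-12030=172790; balance=918396-172790=745606
5. interest=⌊745606·131/10000⌋=9767; principal=184820-9767=175053; balance=745606-175053=570553
6. interest=⌊570553·131/10000⌋=7474; principal=184820-7474=177346; balance=570553-177346=393207

1 18647 166173 1257301
2 16470 168350 1088951
3 14265 170555 918396
4 12030 172790 745606
5 9767 175053 570553
6 7474 177346 393207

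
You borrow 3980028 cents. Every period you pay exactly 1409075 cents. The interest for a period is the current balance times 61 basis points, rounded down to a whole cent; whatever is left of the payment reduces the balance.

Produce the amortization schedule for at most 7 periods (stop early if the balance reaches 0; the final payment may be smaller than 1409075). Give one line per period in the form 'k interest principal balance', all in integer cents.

1. interest=⌊3980028·61/10000⌋=24278; principal=1409075-24278=1384797; balance=3980028-1384797=2595231
2. interest=⌊2595231·61/10000⌋=15830; principal=1409075-15830=1393245; balance=2595231-1393245=1201986
3. interest=⌊1201986·61/10000⌋=7332; principal=min(1409075-7332,1201986)=1201986; balance=1201986-1201986=0

1 24278 1384797 2595231
2 15830 1393245 1201986
3 7332 1201986 0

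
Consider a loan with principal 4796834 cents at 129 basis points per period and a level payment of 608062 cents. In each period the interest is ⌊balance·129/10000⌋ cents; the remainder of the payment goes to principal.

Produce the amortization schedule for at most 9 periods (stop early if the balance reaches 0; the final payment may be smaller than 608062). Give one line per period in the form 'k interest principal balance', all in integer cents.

1. interest=⌊4796834·129/10000⌋=61879; principal=608062-61879=546183; balance=4796834-546183=4250651
2. interest=⌊4250651·129/10000⌋=54833; principal=608062-54833=553229; balance=4250651-553229=3697422
3. interest=⌊3697422·129/10000⌋=47696; principal=608062-47696=560366; balance=3697422-560366=3137056
4. interest=⌊3137056·129/10000⌋=40468; principal=608062-40468=567594; balance=3137056-567594=2569462
5. interest=⌊2569462·129/10000⌋=33146; principal=608062-33146=574916; balance=2569462-574916=1994546
6. interest=⌊1994546·129/10000⌋=25729; principal=608062-25729=582333; balance=1994546-582333=1412213
7. interest=⌊1412213·129/10000⌋=18217; principal=608062-18217=589845; balance=1412213-589845=822368
8. interest=⌊822368·129/10000⌋=10608; principal=608062-10608=597454; balance=822368-597454=224914
9. interest=⌊224914·129/10000⌋=2901; principal=min(608062-2901,224914)=224914; balance=224914-224914=0

1 61879 546183 4250651
2 54833 553229 3697422
3 47696 560366 3137056
4 40468 567594 2569462
5 33146 574916 1994546
6 25729 582333 1412213
7 18217 589845 822368
8 10608 597454 224914
9 2901 224914 0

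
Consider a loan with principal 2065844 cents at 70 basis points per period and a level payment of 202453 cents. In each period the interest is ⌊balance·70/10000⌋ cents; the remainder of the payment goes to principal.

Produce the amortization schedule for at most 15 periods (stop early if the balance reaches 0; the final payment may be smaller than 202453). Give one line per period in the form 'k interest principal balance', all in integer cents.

1. interest=⌊2065844·70/10000⌋=14460; principal=202453-14460=187993; balance=2065844-187993=1877851
2. interest=⌊1877851·70/10000⌋=13144; principal=202453-13144=189309; balance=1877851-189309=1688542
3. interest=⌊1688542·70/10000⌋=11819; principal=202453-11819=190634; balance=1688542-190634=1497908
4. interest=⌊1497908·70/10000⌋=10485; principal=202453-10485=191968; balance=1497908-191968=1305940
5. interest=⌊1305940·70/10000⌋=9141; principal=202453-9141=193312; balance=1305940-193312=1112628
6. interest=⌊1112628·70/10000⌋=7788; principal=202453-7788=194665; balance=1112628-194665=917963
7. interest=⌊917963·70/10000⌋=6425; principal=202453-6425=196028; balance=917963-196028=721935
8. interest=⌊721935·70/10000⌋=5053; principal=202453-5053=197400; balance=721935-197400=524535
9. interest=⌊524535·70/10000⌋=3671; principal=202453-3671=198782; balance=524535-198782=325753
10. interest=⌊325753·70/10000⌋=2280; principal=202453-2280=200173; balance=325753-200173=125580
11. interest=⌊125580·70/10000⌋=879; principal=min(202453-879,125580)=125580; balance=125580-125580=0

1 14460 187993 1877851
2 13144 189309 1688542
3 11819 190634 1497908
4 10485 191968 1305940
5 9141 193312 1112628
6 7788 194665 917963
7 6425 196028 721935
8 5053 197400 524535
9 3671 198782 325753
10 2280 200173 125580
11 879 125580 0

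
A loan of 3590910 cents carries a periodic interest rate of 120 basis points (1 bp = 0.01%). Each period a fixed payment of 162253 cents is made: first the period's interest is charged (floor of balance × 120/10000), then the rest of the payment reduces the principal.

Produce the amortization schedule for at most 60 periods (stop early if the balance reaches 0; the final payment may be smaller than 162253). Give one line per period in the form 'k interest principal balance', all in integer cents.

1 43090 119163 3471747
2 41660 120593 3351154
3 40213 122040 3229114
4 38749 123504 3105610
5 37267 124986 2980624
6 35767 126486 2854138
7 34249 128004 2726134
8 32713 129540 2596594
9 31159 131094 2465500
10 29586 132667 2332833
11 27993 134260 2198573
12 26382 135871 2062702
13 24752 137501 1925201
14 23102 139151 1786050
15 21432 140821 1645229
16 19742 142511 1502718
17 18032 144221 1358497
18 16301 145952 1212545
19 14550 147703 1064842
20 12778 149475 915367
21 10984 151269 764098
22 9169 153084 611014
23 7332 154921 456093
24 5473 156780 299313
25 3591 158662 140651
26 1687 140651 0

1. interest=⌊3590910·120/10000⌋=43090; principal=162253-43090=119163; balance=3590910-119163=3471747
2. interest=⌊3471747·120/10000⌋=41660; principal=162253-41660=120593; balance=3471747-120593=3351154
3. interest=⌊3351154·120/10000⌋=40213; principal=162253-40213=122040; balance=3351154-122040=3229114
4. interest=⌊3229114·120/10000⌋=38749; principal=162253-38749=123504; balance=3229114-123504=3105610
5. interest=⌊3105610·120/10000⌋=37267; principal=162253-37267=124986; balance=3105610-124986=2980624
6. interest=⌊2980624·120/10000⌋=35767; principal=162253-35767=126486; balance=2980624-126486=2854138
7. interest=⌊2854138·120/10000⌋=34249; principal=162253-34249=128004; balance=2854138-128004=2726134
8. interest=⌊2726134·120/10000⌋=32713; principal=162253-32713=129540; balance=2726134-129540=2596594
9. interest=⌊2596594·120/10000⌋=31159; principal=162253-31159=131094; balance=2596594-131094=2465500
10. interest=⌊2465500·120/10000⌋=29586; principal=162253-29586=132667; balance=2465500-132667=2332833
11. interest=⌊2332833·120/10000⌋=27993; principal=162253-27993=134260; balance=2332833-134260=2198573
12. interest=⌊2198573·120/10000⌋=26382; principal=162253-26382=135871; balance=2198573-135871=2062702
13. interest=⌊2062702·120/10000⌋=24752; principal=162253-24752=137501; balance=2062702-137501=1925201
14. interest=⌊1925201·120/10000⌋=23102; principal=162253-23102=139151; balance=1925201-139151=1786050
15. interest=⌊1786050·120/10000⌋=21432; principal=162253-21432=140821; balance=1786050-140821=1645229
16. interest=⌊1645229·120/10000⌋=19742; principal=162253-19742=142511; balance=1645229-142511=1502718
17. interest=⌊1502718·120/10000⌋=18032; principal=162253-18032=144221; balance=1502718-144221=1358497
18. interest=⌊1358497·120/10000⌋=16301; principal=162253-16301=145952; balance=1358497-145952=1212545
19. interest=⌊1212545·120/10000⌋=14550; principal=162253-14550=147703; balance=1212545-147703=1064842
20. interest=⌊1064842·120/10000⌋=12778; principal=162253-12778=149475; balance=1064842-149475=915367
21. interest=⌊915367·120/10000⌋=10984; principal=162253-10984=151269; balance=915367-151269=764098
22. interest=⌊764098·120/10000⌋=9169; principal=162253-9169=153084; balance=764098-153084=611014
23. interest=⌊611014·120/10000⌋=7332; principal=162253-7332=154921; balance=611014-154921=456093
24. interest=⌊456093·120/10000⌋=5473; principal=162253-5473=156780; balance=456093-156780=299313
25. interest=⌊299313·120/10000⌋=3591; principal=162253-3591=158662; balance=299313-158662=140651
26. interest=⌊140651·120/10000⌋=1687; principal=min(162253-1687,140651)=140651; balance=140651-140651=0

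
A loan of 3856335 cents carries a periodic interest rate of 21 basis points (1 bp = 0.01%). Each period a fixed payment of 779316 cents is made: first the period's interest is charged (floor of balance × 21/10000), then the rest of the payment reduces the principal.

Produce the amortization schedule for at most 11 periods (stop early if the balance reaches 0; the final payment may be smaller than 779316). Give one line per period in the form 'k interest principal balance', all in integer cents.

1 8098 771218 3085117
2 6478 772838 2312279
3 4855 774461 1537818
4 3229 776087 761731
5 1599 761731 0

1. interest=⌊3856335·21/10000⌋=8098; principal=779316-8098=771218; balance=3856335-771218=3085117
2. interest=⌊3085117·21/10000⌋=6478; principal=779316-6478=772838; balance=3085117-772838=2312279
3. interest=⌊2312279·21/10000⌋=4855; principal=779316-4855=774461; balance=2312279-774461=1537818
4. interest=⌊1537818·21/10000⌋=3229; principal=779316-3229=776087; balance=1537818-776087=761731
5. interest=⌊761731·21/10000⌋=1599; principal=min(779316-1599,761731)=761731; balance=761731-761731=0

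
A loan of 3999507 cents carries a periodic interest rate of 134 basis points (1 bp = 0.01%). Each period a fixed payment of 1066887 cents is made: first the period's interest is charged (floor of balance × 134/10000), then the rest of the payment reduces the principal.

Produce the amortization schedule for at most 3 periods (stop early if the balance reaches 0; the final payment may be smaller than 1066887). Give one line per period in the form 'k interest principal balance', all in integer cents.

1. interest=⌊3999507·134/10000⌋=53593; principal=1066887-53593=1013294; balance=3999507-1013294=2986213
2. interest=⌊2986213·134/10000⌋=40015; principal=1066887-40015=1026872; balance=2986213-1026872=1959341
3. interest=⌊1959341·134/10000⌋=26255; principal=1066887-26255=1040632; balance=1959341-1040632=918709

1 53593 1013294 2986213
2 40015 1026872 1959341
3 26255 1040632 918709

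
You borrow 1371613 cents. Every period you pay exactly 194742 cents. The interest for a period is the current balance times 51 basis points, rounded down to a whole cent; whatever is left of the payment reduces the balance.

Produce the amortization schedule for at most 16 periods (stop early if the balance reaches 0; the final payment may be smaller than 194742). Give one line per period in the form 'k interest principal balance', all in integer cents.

1. interest=⌊1371613·51/10000⌋=6995; principal=194742-6995=187747; balance=1371613-187747=1183866
2. interest=⌊1183866·51/10000⌋=6037; principal=194742-6037=188705; balance=1183866-188705=995161
3. interest=⌊995161·51/10000⌋=5075; principal=194742-5075=189667; balance=995161-189667=805494
4. interest=⌊805494·51/10000⌋=4108; principal=194742-4108=190634; balance=805494-190634=614860
5. interest=⌊614860·51/10000⌋=3135; principal=194742-3135=191607; balance=614860-191607=423253
6. interest=⌊423253·51/10000⌋=2158; principal=194742-2158=192584; balance=423253-192584=230669
7. interest=⌊230669·51/10000⌋=1176; principal=194742-1176=193566; balance=230669-193566=37103
8. interest=⌊37103·51/10000⌋=189; principal=min(194742-189,37103)=37103; balance=37103-37103=0

1 6995 187747 1183866
2 6037 188705 995161
3 5075 189667 805494
4 4108 190634 614860
5 3135 191607 423253
6 2158 192584 230669
7 1176 193566 37103
8 189 37103 0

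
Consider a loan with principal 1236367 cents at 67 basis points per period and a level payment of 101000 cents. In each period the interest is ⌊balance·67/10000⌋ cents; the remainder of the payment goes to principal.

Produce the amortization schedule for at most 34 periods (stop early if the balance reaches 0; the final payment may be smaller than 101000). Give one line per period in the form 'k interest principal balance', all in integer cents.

1. interest=⌊1236367·67/10000⌋=8283; principal=101000-8283=92717; balance=1236367-92717=1143650
2. interest=⌊1143650·67/10000⌋=7662; principal=101000-7662=93338; balance=1143650-93338=1050312
3. interest=⌊1050312·67/10000⌋=7037; principal=101000-7037=93963; balance=1050312-93963=956349
4. interest=⌊956349·67/10000⌋=6407; principal=101000-6407=94593; balance=956349-94593=861756
5. interest=⌊861756·67/10000⌋=5773; principal=101000-5773=95227; balance=861756-95227=766529
6. interest=⌊766529·67/10000⌋=5135; principal=101000-5135=95865; balance=766529-95865=670664
7. interest=⌊670664·67/10000⌋=4493; principal=101000-4493=96507; balance=670664-96507=574157
8. interest=⌊574157·67/10000⌋=3846; principal=101000-3846=97154; balance=574157-97154=477003
9. interest=⌊477003·67/10000⌋=3195; principal=101000-3195=97805; balance=477003-97805=379198
10. interest=⌊379198·67/10000⌋=2540; principal=101000-2540=98460; balance=379198-98460=280738
11. interest=⌊280738·67/10000⌋=1880; principal=101000-1880=99120; balance=280738-99120=181618
12. interest=⌊181618·67/10000⌋=1216; principal=101000-1216=99784; balance=181618-99784=81834
13. interest=⌊81834·67/10000⌋=548; principal=min(101000-548,81834)=81834; balance=81834-81834=0

1 8283 92717 1143650
2 7662 93338 1050312
3 7037 93963 956349
4 6407 94593 861756
5 5773 95227 766529
6 5135 95865 670664
7 4493 96507 574157
8 3846 97154 477003
9 3195 97805 379198
10 2540 98460 280738
11 1880 99120 181618
12 1216 99784 81834
13 548 81834 0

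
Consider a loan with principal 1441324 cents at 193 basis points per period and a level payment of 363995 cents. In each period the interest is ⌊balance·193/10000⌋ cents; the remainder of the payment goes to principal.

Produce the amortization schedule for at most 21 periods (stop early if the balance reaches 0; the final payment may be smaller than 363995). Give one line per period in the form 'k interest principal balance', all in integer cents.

1. interest=⌊1441324·193/10000⌋=27817; principal=363995-27817=336178; balance=1441324-336178=1105146
2. interest=⌊1105146·193/10000⌋=21329; principal=363995-21329=342666; balance=1105146-342666=762480
3. interest=⌊762480·193/10000⌋=14715; principal=363995-14715=349280; balance=762480-349280=413200
4. interest=⌊413200·193/10000⌋=7974; principal=363995-7974=356021; balance=413200-356021=57179
5. interest=⌊57179·193/10000⌋=1103; principal=min(363995-1103,57179)=57179; balance=57179-57179=0

1 27817 336178 1105146
2 21329 342666 762480
3 14715 349280 413200
4 7974 356021 57179
5 1103 57179 0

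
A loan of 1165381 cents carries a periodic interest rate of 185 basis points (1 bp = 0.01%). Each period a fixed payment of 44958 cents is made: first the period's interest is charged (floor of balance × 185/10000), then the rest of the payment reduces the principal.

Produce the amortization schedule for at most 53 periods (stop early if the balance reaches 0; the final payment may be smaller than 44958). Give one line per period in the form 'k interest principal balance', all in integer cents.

1 21559 23399 1141982
2 21126 23832 1118150
3 20685 24273 1093877
4 20236 24722 1069155
5 19779 25179 1043976
6 19313 25645 1018331
7 18839 26119 992212
8 18355 26603 965609
9 17863 27095 938514
10 17362 27596 910918
11 16851 28107 882811
12 16332 28626 854185
13 15802 29156 825029
14 15263 29695 795334
15 14713 30245 765089
16 14154 30804 734285
17 13584 31374 702911
18 13003 31955 670956
19 12412 32546 638410
20 11810 33148 605262
21 11197 33761 571501
22 10572 34386 537115
23 9936 35022 502093
24 9288 35670 466423
25 8628 36330 430093
26 7956 37002 393091
27 7272 37686 355405
28 6574 38384 317021
29 5864 39094 277927
30 5141 39817 238110
31 4405 40553 197557
32 3654 41304 156253
33 2890 42068 114185
34 2112 42846 71339
35 1319 43639 27700
36 512 27700 0

1. interest=⌊1165381·185/10000⌋=21559; principal=44958-21559=23399; balance=1165381-23399=1141982
2. interest=⌊1141982·185/10000⌋=21126; principal=44958-21126=23832; balance=1141982-23832=1118150
3. interest=⌊1118150·185/10000⌋=20685; principal=44958-20685=24273; balance=1118150-24273=1093877
4. interest=⌊1093877·185/10000⌋=20236; principal=44958-20236=24722; balance=1093877-24722=1069155
5. interest=⌊1069155·185/10000⌋=19779; principal=44958-19779=25179; balance=1069155-25179=1043976
6. interest=⌊1043976·185/10000⌋=19313; principal=44958-19313=25645; balance=1043976-25645=1018331
7. interest=⌊1018331·185/10000⌋=18839; principal=44958-18839=26119; balance=1018331-26119=992212
8. interest=⌊992212·185/10000⌋=18355; principal=44958-18355=26603; balance=992212-26603=965609
9. interest=⌊965609·185/10000⌋=17863; principal=44958-17863=27095; balance=965609-27095=938514
10. interest=⌊938514·185/10000⌋=17362; principal=44958-17362=27596; balance=938514-27596=910918
11. interest=⌊910918·185/10000⌋=16851; principal=44958-16851=28107; balance=910918-28107=882811
12. interest=⌊882811·185/10000⌋=16332; principal=44958-16332=28626; balance=882811-28626=854185
13. interest=⌊854185·185/10000⌋=15802; principal=44958-15802=29156; balance=854185-29156=825029
14. interest=⌊825029·185/10000⌋=15263; principal=44958-15263=29695; balance=825029-29695=795334
15. interest=⌊795334·185/10000⌋=14713; principal=44958-14713=30245; balance=795334-30245=765089
16. interest=⌊765089·185/10000⌋=14154; principal=44958-14154=30804; balance=765089-30804=734285
17. interest=⌊734285·185/10000⌋=13584; principal=44958-13584=31374; balance=734285-31374=702911
18. interest=⌊702911·185/10000⌋=13003; principal=44958-13003=31955; balance=702911-31955=670956
19. interest=⌊670956·185/10000⌋=12412; principal=44958-12412=32546; balance=670956-32546=638410
20. interest=⌊638410·185/10000⌋=11810; principal=44958-11810=33148; balance=638410-33148=605262
21. interest=⌊605262·185/10000⌋=11197; principal=44958-11197=33761; balance=605262-33761=571501
22. interest=⌊571501·185/10000⌋=10572; principal=44958-10572=34386; balance=571501-34386=537115
23. interest=⌊537115·185/10000⌋=9936; principal=44958-9936=35022; balance=537115-35022=502093
24. interest=⌊502093·185/10000⌋=9288; principal=44958-9288=35670; balance=502093-35670=466423
25. interest=⌊466423·185/10000⌋=8628; principal=44958-8628=36330; balance=466423-36330=430093
26. interest=⌊430093·185/10000⌋=7956; principal=44958-7956=37002; balance=430093-37002=393091
27. interest=⌊393091·185/10000⌋=7272; principal=44958-7272=37686; balance=393091-37686=355405
28. interest=⌊355405·185/10000⌋=6574; principal=44958-6574=38384; balance=355405-38384=317021
29. interest=⌊317021·185/10000⌋=5864; principal=44958-5864=39094; balance=317021-39094=277927
30. interest=⌊277927·185/10000⌋=5141; principal=44958-5141=39817; balance=277927-39817=238110
31. interest=⌊238110·185/10000⌋=4405; principal=44958-4405=40553; balance=238110-40553=197557
32. interest=⌊197557·185/10000⌋=3654; principal=44958-3654=41304; balance=197557-41304=156253
33. interest=⌊156253·185/10000⌋=2890; principal=44958-2890=42068; balance=156253-42068=114185
34. interest=⌊114185·185/10000⌋=2112; principal=44958-2112=42846; balance=114185-42846=71339
35. interest=⌊71339·185/10000⌋=1319; principal=44958-1319=43639; balance=71339-43639=27700
36. interest=⌊27700·185/10000⌋=512; principal=min(44958-512,27700)=27700; balance=27700-27700=0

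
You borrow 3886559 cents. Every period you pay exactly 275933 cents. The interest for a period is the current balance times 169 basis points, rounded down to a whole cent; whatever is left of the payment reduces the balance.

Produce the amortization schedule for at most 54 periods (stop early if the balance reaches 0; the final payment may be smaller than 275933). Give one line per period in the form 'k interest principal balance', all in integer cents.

1 65682 210251 3676308
2 62129 213804 3462504
3 58516 217417 3245087
4 54841 221092 3023995
5 51105 224828 2799167
6 47305 228628 2570539
7 43442 232491 2338048
8 39513 236420 2101628
9 35517 240416 1861212
10 31454 244479 1616733
11 27322 248611 1368122
12 23121 252812 1115310
13 18848 257085 858225
14 14504 261429 596796
15 10085 265848 330948
16 5593 270340 60608
17 1024 60608 0

1. interest=⌊3886559·169/10000⌋=65682; principal=275933-65682=210251; balance=3886559-210251=3676308
2. interest=⌊3676308·169/10000⌋=62129; principal=275933-62129=213804; balance=3676308-213804=3462504
3. interest=⌊3462504·169/10000⌋=58516; principal=275933-58516=217417; balance=3462504-217417=3245087
4. interest=⌊3245087·169/10000⌋=54841; principal=275933-54841=221092; balance=3245087-221092=3023995
5. interest=⌊3023995·169/10000⌋=51105; principal=275933-51105=224828; balance=3023995-224828=2799167
6. interest=⌊2799167·169/10000⌋=47305; principal=275933-47305=228628; balance=2799167-228628=2570539
7. interest=⌊2570539·169/10000⌋=43442; principal=275933-43442=232491; balance=2570539-232491=2338048
8. interest=⌊2338048·169/10000⌋=39513; principal=275933-39513=236420; balance=2338048-236420=2101628
9. interest=⌊2101628·169/10000⌋=35517; principal=275933-35517=240416; balance=2101628-240416=1861212
10. interest=⌊1861212·169/10000⌋=31454; principal=275933-31454=244479; balance=1861212-244479=1616733
11. interest=⌊1616733·169/10000⌋=27322; principal=275933-27322=248611; balance=1616733-248611=1368122
12. interest=⌊1368122·169/10000⌋=23121; principal=275933-23121=252812; balance=1368122-252812=1115310
13. interest=⌊1115310·169/10000⌋=18848; principal=275933-18848=257085; balance=1115310-257085=858225
14. interest=⌊858225·169/10000⌋=14504; principal=275933-14504=261429; balance=858225-261429=596796
15. interest=⌊596796·169/10000⌋=10085; principal=275933-10085=265848; balance=596796-265848=330948
16. interest=⌊330948·169/10000⌋=5593; principal=275933-5593=270340; balance=330948-270340=60608
17. interest=⌊60608·169/10000⌋=1024; principal=min(275933-1024,60608)=60608; balance=60608-60608=0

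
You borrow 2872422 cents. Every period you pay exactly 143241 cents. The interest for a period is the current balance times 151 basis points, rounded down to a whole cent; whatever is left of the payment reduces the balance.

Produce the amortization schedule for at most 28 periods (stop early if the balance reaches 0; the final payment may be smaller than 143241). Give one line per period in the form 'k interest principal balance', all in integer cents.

1 43373 99868 2772554
2 41865 101376 2671178
3 40334 102907 2568271
4 38780 104461 2463810
5 37203 106038 2357772
6 35602 107639 2250133
7 33977 109264 2140869
8 32327 110914 2029955
9 30652 112589 1917366
10 28952 114289 1803077
11 27226 116015 1687062
12 25474 117767 1569295
13 23696 119545 1449750
14 21891 121350 1328400
15 20058 123183 1205217
16 18198 125043 1080174
17 16310 126931 953243
18 14393 128848 824395
19 12448 130793 693602
20 10473 132768 560834
21 8468 134773 426061
22 6433 136808 289253
23 4367 138874 150379
24 2270 140971 9408
25 142 9408 0

1. interest=⌊2872422·151/10000⌋=43373; principal=143241-43373=99868; balance=2872422-99868=2772554
2. interest=⌊2772554·151/10000⌋=41865; principal=143241-41865=101376; balance=2772554-101376=2671178
3. interest=⌊2671178·151/10000⌋=40334; principal=143241-40334=102907; balance=2671178-102907=2568271
4. interest=⌊2568271·151/10000⌋=38780; principal=143241-38780=104461; balance=2568271-104461=2463810
5. interest=⌊2463810·151/10000⌋=37203; principal=143241-37203=106038; balance=2463810-106038=2357772
6. interest=⌊2357772·151/10000⌋=35602; principal=143241-35602=107639; balance=2357772-107639=2250133
7. interest=⌊2250133·151/10000⌋=33977; principal=143241-33977=109264; balance=2250133-109264=2140869
8. interest=⌊2140869·151/10000⌋=32327; principal=143241-32327=110914; balance=2140869-110914=2029955
9. interest=⌊2029955·151/10000⌋=30652; principal=143241-30652=112589; balance=2029955-112589=1917366
10. interest=⌊1917366·151/10000⌋=28952; principal=143241-28952=114289; balance=1917366-114289=1803077
11. interest=⌊1803077·151/10000⌋=27226; principal=143241-27226=116015; balance=1803077-116015=1687062
12. interest=⌊1687062·151/10000⌋=25474; principal=143241-25474=117767; balance=1687062-117767=1569295
13. interest=⌊1569295·151/10000⌋=23696; principal=143241-23696=119545; balance=1569295-119545=1449750
14. interest=⌊1449750·151/10000⌋=21891; principal=143241-21891=121350; balance=1449750-121350=1328400
15. interest=⌊1328400·151/10000⌋=20058; principal=143241-20058=123183; balance=1328400-123183=1205217
16. interest=⌊1205217·151/10000⌋=18198; principal=143241-18198=125043; balance=1205217-125043=1080174
17. interest=⌊1080174·151/10000⌋=16310; principal=143241-16310=126931; balance=1080174-126931=953243
18. interest=⌊953243·151/10000⌋=14393; principal=143241-14393=128848; balance=953243-128848=824395
19. interest=⌊824395·151/10000⌋=12448; principal=143241-12448=130793; balance=824395-130793=693602
20. interest=⌊693602·151/10000⌋=10473; principal=143241-10473=132768; balance=693602-132768=560834
21. interest=⌊560834·151/10000⌋=8468; principal=143241-8468=134773; balance=560834-134773=426061
22. interest=⌊426061·151/10000⌋=6433; principal=143241-6433=136808; balance=426061-136808=289253
23. interest=⌊289253·151/10000⌋=4367; principal=143241-4367=138874; balance=289253-138874=150379
24. interest=⌊150379·151/10000⌋=2270; principal=143241-2270=140971; balance=150379-140971=9408
25. interest=⌊9408·151/10000⌋=142; principal=min(143241-142,9408)=9408; balance=9408-9408=0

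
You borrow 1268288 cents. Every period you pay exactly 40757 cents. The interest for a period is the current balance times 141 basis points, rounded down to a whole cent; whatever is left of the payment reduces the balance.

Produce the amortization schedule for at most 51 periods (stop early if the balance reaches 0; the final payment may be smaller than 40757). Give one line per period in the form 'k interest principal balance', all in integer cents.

1. interest=⌊1268288·141/10000⌋=17882; principal=40757-17882=22875; balance=1268288-22875=1245413
2. interest=⌊1245413·141/10000⌋=17560; principal=40757-17560=23197; balance=1245413-23197=1222216
3. interest=⌊1222216·141/10000⌋=17233; principal=40757-17233=23524; balance=1222216-23524=1198692
4. interest=⌊1198692·141/10000⌋=16901; principal=40757-16901=23856; balance=1198692-23856=1174836
5. interest=⌊1174836·141/10000⌋=16565; principal=40757-16565=24192; balance=1174836-24192=1150644
6. interest=⌊1150644·141/10000⌋=16224; principal=40757-16224=24533; balance=1150644-24533=1126111
7. interest=⌊1126111·141/10000⌋=15878; principal=40757-15878=24879; balance=1126111-24879=1101232
8. interest=⌊1101232·141/10000⌋=15527; principal=40757-15527=25230; balance=1101232-25230=1076002
9. interest=⌊1076002·141/10000⌋=15171; principal=40757-15171=25586; balance=1076002-25586=1050416
10. interest=⌊1050416·141/10000⌋=14810; principal=40757-14810=25947; balance=1050416-25947=1024469
11. interest=⌊1024469·141/10000⌋=14445; principal=40757-14445=26312; balance=1024469-26312=998157
12. interest=⌊998157·141/10000⌋=14074; principal=40757-14074=26683; balance=998157-26683=971474
13. interest=⌊971474·141/10000⌋=13697; principal=40757-13697=27060; balance=971474-27060=944414
14. interest=⌊944414·141/10000⌋=13316; principal=40757-13316=27441; balance=944414-27441=916973
15. interest=⌊916973·141/10000⌋=12929; principal=40757-12929=27828; balance=916973-27828=889145
16. interest=⌊889145·141/10000⌋=12536; principal=40757-12536=28221; balance=889145-28221=860924
17. interest=⌊860924·141/10000⌋=12139; principal=40757-12139=28618; balance=860924-28618=832306
18. interest=⌊832306·141/10000⌋=11735; principal=40757-11735=29022; balance=832306-29022=803284
19. interest=⌊803284·141/10000⌋=11326; principal=40757-11326=29431; balance=803284-29431=773853
20. interest=⌊773853·141/10000⌋=10911; principal=40757-10911=29846; balance=773853-29846=744007
21. interest=⌊744007·141/10000⌋=10490; principal=40757-10490=30267; balance=744007-30267=713740
22. interest=⌊713740·141/10000⌋=10063; principal=40757-10063=30694; balance=713740-30694=683046
23. interest=⌊683046·141/10000⌋=9630; principal=40757-9630=31127; balance=683046-31127=651919
24. interest=⌊651919·141/10000⌋=9192; principal=40757-9192=31565; balance=651919-31565=620354
25. interest=⌊620354·141/10000⌋=8746; principal=40757-8746=32011; balance=620354-32011=588343
26. interest=⌊588343·141/10000⌋=8295; principal=40757-8295=32462; balance=588343-32462=555881
27. interest=⌊555881·141/10000⌋=7837; principal=40757-7837=32920; balance=555881-32920=522961
28. interest=⌊522961·141/10000⌋=7373; principal=40757-7373=33384; balance=522961-33384=489577
29. interest=⌊489577·141/10000⌋=6903; principal=40757-6903=33854; balance=489577-33854=455723
30. interest=⌊455723·141/10000⌋=6425; principal=40757-6425=34332; balance=455723-34332=421391
31. interest=⌊421391·141/10000⌋=5941; principal=40757-5941=34816; balance=421391-34816=386575
32. interest=⌊386575·141/10000⌋=5450; principal=40757-5450=35307; balance=386575-35307=351268
33. interest=⌊351268·141/10000⌋=4952; principal=40757-4952=35805; balance=351268-35805=315463
34. interest=⌊315463·141/10000⌋=4448; principal=40757-4448=36309; balance=315463-36309=279154
35. interest=⌊279154·141/10000⌋=3936; principal=40757-3936=36821; balance=279154-36821=242333
36. interest=⌊242333·141/10000⌋=3416; principal=40757-3416=37341; balance=242333-37341=204992
37. interest=⌊204992·141/10000⌋=2890; principal=40757-2890=37867; balance=204992-37867=167125
38. interest=⌊167125·141/10000⌋=2356; principal=40757-2356=38401; balance=167125-38401=128724
39. interest=⌊128724·141/10000⌋=1815; principal=40757-1815=38942; balance=128724-38942=89782
40. interest=⌊89782·141/10000⌋=1265; principal=40757-1265=39492; balance=89782-39492=50290
41. interest=⌊50290·141/10000⌋=709; principal=40757-709=40048; balance=50290-40048=10242
42. interest=⌊10242·141/10000⌋=144; principal=min(40757-144,10242)=10242; balance=10242-10242=0

1 17882 22875 1245413
2 17560 23197 1222216
3 17233 23524 1198692
4 16901 23856 1174836
5 16565 24192 1150644
6 16224 24533 1126111
7 15878 24879 1101232
8 15527 25230 1076002
9 15171 25586 1050416
10 14810 25947 1024469
11 14445 26312 998157
12 14074 26683 971474
13 13697 27060 944414
14 13316 27441 916973
15 12929 27828 889145
16 12536 28221 860924
17 12139 28618 832306
18 11735 29022 803284
19 11326 29431 773853
20 10911 29846 744007
21 10490 30267 713740
22 10063 30694 683046
23 9630 31127 651919
24 9192 31565 620354
25 8746 32011 588343
26 8295 32462 555881
27 7837 32920 522961
28 7373 33384 489577
29 6903 33854 455723
30 6425 34332 421391
31 5941 34816 386575
32 5450 35307 351268
33 4952 35805 315463
34 4448 36309 279154
35 3936 36821 242333
36 3416 37341 204992
37 2890 37867 167125
38 2356 38401 128724
39 1815 38942 89782
40 1265 39492 50290
41 709 40048 10242
42 144 10242 0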